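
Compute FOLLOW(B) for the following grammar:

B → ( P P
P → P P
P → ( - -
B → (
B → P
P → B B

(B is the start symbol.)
{ $, '(' }

To compute FOLLOW(B), find every occurrence of B on a right-hand side N → α B β: add FIRST(β) \ {ε}, and if β is empty or nullable also add FOLLOW(N). Iterate to a fixed point.

B is the start symbol, so $ ∈ FOLLOW(B).
In P → B B: B is followed by B, add FIRST(B) \ {ε} = { '(' }
In P → B B: B is at the end, add FOLLOW(P)

The FOLLOW sets referred to above (computed the same way, to a fixed point):
  FOLLOW(P) = { $, '(' }

Taking the union: FOLLOW(B) = { $, '(' }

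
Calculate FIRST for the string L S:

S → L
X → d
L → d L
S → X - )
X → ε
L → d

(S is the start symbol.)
FIRST sets of the non-terminals involved (from the grammar, by fixed-point iteration):
  FIRST(L) = { 'd' }

To compute FIRST(L S), process the symbols left to right:
Symbol L is a non-terminal. Add FIRST(L) \ {ε} = { 'd' }
L is not nullable (ε ∉ FIRST(L)), so stop here.
FIRST(L S) = { 'd' }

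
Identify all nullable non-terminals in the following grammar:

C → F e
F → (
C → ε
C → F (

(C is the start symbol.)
A non-terminal is nullable if it can derive ε (the empty string): either it has an ε-production, or it has a production whose right-hand side consists entirely of nullable non-terminals.

ε-productions: C → ε
So C is immediately nullable.
No further non-terminal can be added: every production for the remaining non-terminals contains a terminal or a non-nullable non-terminal.
Nullable = { 'C' }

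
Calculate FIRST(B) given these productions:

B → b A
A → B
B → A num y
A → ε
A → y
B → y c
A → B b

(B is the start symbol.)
{ 'b', 'num', 'y' }

To compute FIRST(B), examine every production with B on the left-hand side, reading each right-hand side left to right until a non-nullable symbol is reached.

FIRST sets of the other non-terminals involved (by the same procedure, iterated to a fixed point):
  FIRST(A) = { 'b', 'num', 'y', ε }

From B → b A:
  - b is a terminal: add 'b' and stop
From B → A num y:
  - A is a non-terminal: add FIRST(A) \ {ε} = { 'b', 'num', 'y' }
    A is nullable, so continue to the next symbol
  - num is a terminal: add 'num' and stop
From B → y c:
  - y is a terminal: add 'y' and stop

Collecting: FIRST(B) = { 'b', 'num', 'y' }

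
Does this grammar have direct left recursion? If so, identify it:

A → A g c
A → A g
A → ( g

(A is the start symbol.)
A → A g c: LEFT RECURSIVE (starts with A)
A → A g: LEFT RECURSIVE (starts with A)
A → ( g: starts with '('

The grammar has direct left recursion on: A.

Answer: Yes, A is left-recursive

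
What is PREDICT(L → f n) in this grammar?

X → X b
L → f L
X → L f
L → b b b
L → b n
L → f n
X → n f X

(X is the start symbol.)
PREDICT(L → f n) = (FIRST(RHS) \ {ε}) ∪ (FOLLOW(L) if ε ∈ FIRST(RHS), i.e. RHS ⇒* ε)
FIRST(f n) = { 'f' }
ε ∉ FIRST(f n), so FOLLOW(L) is not added.
PREDICT(L → f n) = { 'f' }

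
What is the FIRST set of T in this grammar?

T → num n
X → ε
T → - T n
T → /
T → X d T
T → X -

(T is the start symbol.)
{ '-', '/', 'd', 'num' }

To compute FIRST(T), examine every production with T on the left-hand side, reading each right-hand side left to right until a non-nullable symbol is reached.

FIRST sets of the other non-terminals involved (by the same procedure, iterated to a fixed point):
  FIRST(X) = { ε }

From T → num n:
  - num is a terminal: add 'num' and stop
From T → - T n:
  - '-' is a terminal: add '-' and stop
From T → /:
  - '/' is a terminal: add '/' and stop
From T → X d T:
  - X is a non-terminal: add FIRST(X) \ {ε} = { }
    X is nullable, so continue to the next symbol
  - d is a terminal: add 'd' and stop
From T → X -:
  - X is a non-terminal: add FIRST(X) \ {ε} = { }
    X is nullable, so continue to the next symbol
  - '-' is a terminal: add '-' and stop

Collecting: FIRST(T) = { '-', '/', 'd', 'num' }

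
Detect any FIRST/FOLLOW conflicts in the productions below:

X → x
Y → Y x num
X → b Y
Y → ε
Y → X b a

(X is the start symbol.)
A FIRST/FOLLOW conflict occurs when a non-terminal N has a nullable alternative N → β (β ⇒* ε) and another alternative N → α with FIRST(α) ∩ FOLLOW(N) ≠ ∅: on such a lookahead the parser cannot decide between expanding α and letting N vanish via β.

Nullable non-terminals: Y.
FIRST sets used below: FIRST(Y) = { 'b', 'x', ε }, FIRST(X) = { 'b', 'x' }

Y: nullable alternative(s) Y → ε; FOLLOW(Y) = { $, 'b', 'x' }
  Y → Y x num: FIRST \ {ε} = { 'b', 'x' } — overlaps FOLLOW(Y) on { 'b', 'x' }: CONFLICT
  Y → ε: FIRST \ {ε} = { } — this is the only nullable alternative, skip
  Y → X b a: FIRST \ {ε} = { 'b', 'x' } — overlaps FOLLOW(Y) on { 'b', 'x' }: CONFLICT

X has no nullable alternative, so no FIRST/FOLLOW check is needed there.

So the grammar has 2 FIRST/FOLLOW conflicts (marked CONFLICT above).

Answer: Yes. Y → Y x num with FOLLOW(Y) on { 'b', 'x' }; Y → X b a with FOLLOW(Y) on { 'b', 'x' }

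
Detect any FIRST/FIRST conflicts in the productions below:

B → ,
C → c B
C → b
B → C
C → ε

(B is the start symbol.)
A FIRST/FIRST conflict occurs when two productions N → α and N → β for the same non-terminal have FIRST(α) ∩ FIRST(β) ≠ ∅ (with ε ∈ FIRST of a nullable right-hand side, so two nullable alternatives also conflict).

FIRST sets of the non-terminals at (or reachable through a nullable prefix from) the front of some alternative:
  FIRST(C) = { 'b', 'c', ε }

Productions for B:
  B → ,: FIRST = { ',' }
  B → C: FIRST = { 'b', 'c', ε }
Productions for C:
  C → c B: FIRST = { 'c' }
  C → b: FIRST = { 'b' }
  C → ε: FIRST = { ε }

All alternatives of each non-terminal have pairwise disjoint FIRST sets.

Answer: No FIRST/FIRST conflicts.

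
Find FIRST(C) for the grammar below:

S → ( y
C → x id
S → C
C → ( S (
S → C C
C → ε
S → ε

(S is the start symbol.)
From C → x id:
  - x is a terminal: add 'x' and stop
From C → ( S (:
  - '(' is a terminal: add '(' and stop
From C → ε:
  - ε-production, so ε ∈ FIRST(C)

Collecting: FIRST(C) = { '(', 'x', ε }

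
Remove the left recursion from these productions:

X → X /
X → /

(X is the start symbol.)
X → / X'
X' → / X'
X' → ε

X is directly left-recursive. The standard transformation for
  A → A α₁ | ... | A α_m | β₁ | ... | β_n
is
  A  → β₁ A' | ... | β_n A'
  A' → α₁ A' | ... | α_m A' | ε

X → / becomes X → / X'
X → X / becomes X' → / X'
Add X' → ε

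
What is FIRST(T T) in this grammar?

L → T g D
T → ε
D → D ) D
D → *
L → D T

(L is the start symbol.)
{ ε }

FIRST sets of the non-terminals involved (from the grammar, by fixed-point iteration):
  FIRST(T) = { ε }

To compute FIRST(T T), process the symbols left to right:
Symbol T is a non-terminal. Add FIRST(T) \ {ε} = { }
T is nullable (ε ∈ FIRST(T)), continue to the next symbol.
Symbol T is a non-terminal. Add FIRST(T) \ {ε} = { }
T is nullable (ε ∈ FIRST(T)), continue to the next symbol.
All symbols are nullable, so ε is in the result.
FIRST(T T) = { ε }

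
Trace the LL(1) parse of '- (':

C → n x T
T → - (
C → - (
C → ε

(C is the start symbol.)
Stack is shown with the top on the left.

Stack  Input  Action
--------------------
C $    - ( $  output C → - (
- ( $  - ( $  match '-'
( $    ( $    match '('
$      $      accept

The string is accepted.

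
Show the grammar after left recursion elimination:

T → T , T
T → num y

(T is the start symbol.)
T → num y T'
T' → , T T'
T' → ε

T is directly left-recursive. The standard transformation for
  A → A α₁ | ... | A α_m | β₁ | ... | β_n
is
  A  → β₁ A' | ... | β_n A'
  A' → α₁ A' | ... | α_m A' | ε

T → num y becomes T → num y T'
T → T , T becomes T' → , T T'
Add T' → ε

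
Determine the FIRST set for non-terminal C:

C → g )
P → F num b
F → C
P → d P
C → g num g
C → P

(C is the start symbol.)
{ 'd', 'g' }

FIRST sets of the other non-terminals involved (by the same procedure, iterated to a fixed point):
  FIRST(P) = { 'd', 'g' }

From C → g ):
  - g is a terminal: add 'g' and stop
From C → g num g:
  - g is a terminal: add 'g' and stop
From C → P:
  - P is a non-terminal: add FIRST(P) \ {ε} = { 'd', 'g' }
    P is not nullable, so stop

Collecting: FIRST(C) = { 'd', 'g' }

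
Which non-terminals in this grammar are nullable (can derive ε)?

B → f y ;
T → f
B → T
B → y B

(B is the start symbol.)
A non-terminal is nullable if it can derive ε (the empty string): either it has an ε-production, or it has a production whose right-hand side consists entirely of nullable non-terminals.

There are no ε-productions, so no non-terminal can derive ε.
No non-terminals are nullable.

Answer: None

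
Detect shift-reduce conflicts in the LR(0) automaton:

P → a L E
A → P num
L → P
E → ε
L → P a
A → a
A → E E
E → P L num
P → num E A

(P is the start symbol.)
Yes — I3: [E → .] vs [P → . a L E]; I4: [E → .] vs [A → . a]; I7: [L → P .] vs [L → P . a]; I11: [E → .] vs [P → . a L E]; I13: [A → a .] vs [P → . a L E]; I14: [E → .] vs [P → . a L E]; I16: [A → P num .] vs [P → . a L E]

A shift-reduce conflict occurs when an LR(0) state has both:
  - a complete (reduce) item [A → α .] (dot at the end), and
  - a shift item [B → β . c γ] (dot before a terminal).

Augment with P' → P and build the canonical LR(0) collection (I0 = CLOSURE({[P' → . P]}), then GOTO on every symbol after a dot until no new states appear). It has 18 states:
  I0: { [P → . a L E], [P → . num E A], [P' → . P] }  — shift
  I1: { [P' → P .] }  — accept
  I2: { [L → . P a], [L → . P], [P → . a L E], [P → . num E A], [P → a . L E] }  — shift
  I3: { [E → . P L num], [E → .], [P → . a L E], [P → . num E A], [P → num . E A] }  — shift, reduce
  I4: { [A → . E E], [A → . P num], [A → . a], [E → . P L num], [E → .], [P → . a L E], [P → . num E A], [P → num E . A] }  — shift, reduce
  I5: { [E → P . L num], [L → . P a], [L → . P], [P → . a L E], [P → . num E A] }  — shift
  I6: { [E → P L . num] }  — shift
  I7: { [L → P . a], [L → P .] }  — shift, reduce
  I8: { [L → P a .] }  — reduce
  I9: { [E → P L num .] }  — reduce
  I10: { [P → num E A .] }  — reduce
  I11: { [A → E . E], [E → . P L num], [E → .], [P → . a L E], [P → . num E A] }  — shift, reduce
  I12: { [A → P . num], [E → P . L num], [L → . P a], [L → . P], [P → . a L E], [P → . num E A] }  — shift
  I13: { [A → a .], [L → . P a], [L → . P], [P → . a L E], [P → . num E A], [P → a . L E] }  — shift, reduce
  I14: { [E → . P L num], [E → .], [P → . a L E], [P → . num E A], [P → a L . E] }  — shift, reduce
  I15: { [P → a L E .] }  — reduce
  I16: { [A → P num .], [E → . P L num], [E → .], [P → . a L E], [P → . num E A], [P → num . E A] }  — shift, 2 reduces
  I17: { [A → E E .] }  — reduce

I3 contains reduce item [E → .] and shift items [P → . a L E], [P → . num E A] — shift-reduce conflict.
I4 contains reduce item [E → .] and shift items [A → . a], [P → . a L E], [P → . num E A] — shift-reduce conflict.
I7 contains reduce item [L → P .] and shift item [L → P . a] — shift-reduce conflict.
I11 contains reduce item [E → .] and shift items [P → . a L E], [P → . num E A] — shift-reduce conflict.
I13 contains reduce item [A → a .] and shift items [P → . a L E], [P → . num E A] — shift-reduce conflict.
I14 contains reduce item [E → .] and shift items [P → . a L E], [P → . num E A] — shift-reduce conflict.
I16 contains reduce items [A → P num .], [E → .] and shift items [P → . a L E], [P → . num E A] — shift-reduce conflict.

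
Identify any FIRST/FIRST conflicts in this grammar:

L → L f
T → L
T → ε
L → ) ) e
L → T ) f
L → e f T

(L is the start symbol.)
Yes. L → L f / L → ')' ')' e on { ')' }; L → L f / L → T ')' f on { ')', 'e' }; L → L f / L → e f T on { 'e' }; L → ')' ')' e / L → T ')' f on { ')' }; L → T ')' f / L → e f T on { 'e' }

A FIRST/FIRST conflict occurs when two productions N → α and N → β for the same non-terminal have FIRST(α) ∩ FIRST(β) ≠ ∅ (with ε ∈ FIRST of a nullable right-hand side, so two nullable alternatives also conflict).

FIRST sets of the non-terminals at (or reachable through a nullable prefix from) the front of some alternative:
  FIRST(L) = { ')', 'e' }
  FIRST(T) = { ')', 'e', ε }

Productions for L:
  L → L f: FIRST = { ')', 'e' }
  L → ) ) e: FIRST = { ')' }
  L → T ) f: FIRST = { ')', 'e' }
  L → e f T: FIRST = { 'e' }
Productions for T:
  T → L: FIRST = { ')', 'e' }
  T → ε: FIRST = { ε }

Conflict for L: L → L f and L → ) ) e
  Overlap: { ')' }
Conflict for L: L → L f and L → T ) f
  Overlap: { ')', 'e' }
Conflict for L: L → L f and L → e f T
  Overlap: { 'e' }
Conflict for L: L → ) ) e and L → T ) f
  Overlap: { ')' }
Conflict for L: L → T ) f and L → e f T
  Overlap: { 'e' }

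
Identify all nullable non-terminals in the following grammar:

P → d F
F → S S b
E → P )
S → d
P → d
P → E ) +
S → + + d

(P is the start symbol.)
There are no ε-productions, so no non-terminal can derive ε.
No non-terminals are nullable.

Answer: None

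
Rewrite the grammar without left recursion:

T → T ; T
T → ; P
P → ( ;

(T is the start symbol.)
T is directly left-recursive. The standard transformation for
  A → A α₁ | ... | A α_m | β₁ | ... | β_n
is
  A  → β₁ A' | ... | β_n A'
  A' → α₁ A' | ... | α_m A' | ε

T → ; P becomes T → ; P T'
T → T ; T becomes T' → ; T T'
Add T' → ε

Productions for other non-terminals are unchanged:
  P → ( ;

Resulting grammar:
T → ; P T'
T' → ; T T'
T' → ε
P → ( ;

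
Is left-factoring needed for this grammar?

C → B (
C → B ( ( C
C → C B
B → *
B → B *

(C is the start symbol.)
Yes, C has productions with common prefix 'B ('

Left-factoring is needed when two productions for the same non-terminal
share a common prefix on the right-hand side.

Productions for C:
  C → B (
  C → B ( ( C
  C → C B
Productions for B:
  B → *
  B → B *

Found common prefix 'B (' in productions for C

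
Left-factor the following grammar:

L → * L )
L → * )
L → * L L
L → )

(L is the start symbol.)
L → * L'
L' → L L''
L'' → )
L'' → L
L' → )
L → )

Left-factoring transforms A → αβ₁ | αβ₂ into A → αA' and A' → β₁ | β₂
(α is the longest common prefix among the alternatives). Repeat until
no nonterminal has two alternatives with a common prefix.

Round 1: L has alternatives sharing prefix '*'. Introduce L': L → * L'
  Add: L' → L )
  Add: L' → )
  Add: L' → L L

Round 2: L' has alternatives sharing prefix 'L'. Introduce L'': L' → L L''
  Add: L'' → )
  Add: L'' → L

No remaining common prefixes — done.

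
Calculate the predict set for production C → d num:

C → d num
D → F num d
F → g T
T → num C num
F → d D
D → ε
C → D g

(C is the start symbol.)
PREDICT(C → d num) = (FIRST(RHS) \ {ε}) ∪ (FOLLOW(C) if ε ∈ FIRST(RHS), i.e. RHS ⇒* ε)
FIRST(d num) = { 'd' }
ε ∉ FIRST(d num), so FOLLOW(C) is not added.
PREDICT(C → d num) = { 'd' }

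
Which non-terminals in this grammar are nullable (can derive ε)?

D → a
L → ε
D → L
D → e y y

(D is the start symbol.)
A non-terminal is nullable if it can derive ε (the empty string): either it has an ε-production, or it has a production whose right-hand side consists entirely of nullable non-terminals.

ε-productions: L → ε
So L is immediately nullable.
D → L: every symbol on the right is nullable, so D is nullable too.
Every non-terminal is now nullable.
Nullable = { 'D', 'L' }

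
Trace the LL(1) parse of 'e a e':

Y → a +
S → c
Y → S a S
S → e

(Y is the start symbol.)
Stack is shown with the top on the left.

Stack    Input    Action
------------------------
Y $      e a e $  output Y → S a S
S a S $  e a e $  output S → e
e a S $  e a e $  match 'e'
a S $    a e $    match 'a'
S $      e $      output S → e
e $      e $      match 'e'
$        $        accept

The string is accepted.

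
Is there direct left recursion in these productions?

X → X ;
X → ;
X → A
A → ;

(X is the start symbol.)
Yes, X is left-recursive

Direct left recursion occurs when N → N α for some non-terminal N (the right-hand side begins with the left-hand side itself).

X → X ;: LEFT RECURSIVE (starts with X)
X → ;: starts with ';'
X → A: starts with A
A → ;: starts with ';'

The grammar has direct left recursion on: X.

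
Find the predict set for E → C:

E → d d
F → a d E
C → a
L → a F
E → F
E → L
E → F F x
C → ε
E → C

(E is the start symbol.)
PREDICT(E → C) = (FIRST(RHS) \ {ε}) ∪ (FOLLOW(E) if ε ∈ FIRST(RHS), i.e. RHS ⇒* ε)
FIRST(C) = { 'a', ε }
FIRST(C) = { 'a', ε }
ε ∈ FIRST(C) (the right-hand side is nullable), so add FOLLOW(E) = { $, 'a', 'x' }
PREDICT(E → C) = { $, 'a', 'x' }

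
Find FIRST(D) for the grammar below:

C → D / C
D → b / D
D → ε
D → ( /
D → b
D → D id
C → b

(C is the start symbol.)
From D → b / D:
  - b is a terminal: add 'b' and stop
From D → ε:
  - ε-production, so ε ∈ FIRST(D)
From D → ( /:
  - '(' is a terminal: add '(' and stop
From D → b:
  - b is a terminal: add 'b' and stop
From D → D id:
  - D is the symbol being defined: contributes nothing new
    D is nullable, so continue to the next symbol
  - id is a terminal: add 'id' and stop

Collecting: FIRST(D) = { '(', 'b', 'id', ε }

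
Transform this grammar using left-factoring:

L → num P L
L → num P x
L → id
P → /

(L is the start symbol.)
Left-factoring transforms A → αβ₁ | αβ₂ into A → αA' and A' → β₁ | β₂
(α is the longest common prefix among the alternatives). Repeat until
no nonterminal has two alternatives with a common prefix.

Round 1: L has alternatives sharing prefix 'num P'. Introduce L': L → num P L'
  Add: L' → L
  Add: L' → x

No remaining common prefixes — done.

Resulting grammar:
L → num P L'
L' → L
L' → x
L → id
P → /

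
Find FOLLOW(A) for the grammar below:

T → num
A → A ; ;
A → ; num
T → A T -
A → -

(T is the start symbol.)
To compute FOLLOW(A), find every occurrence of A on a right-hand side N → α A β: add FIRST(β) \ {ε}, and if β is empty or nullable also add FOLLOW(N). Iterate to a fixed point.

In A → A ; ;: A is followed by ';' ';', add FIRST(';' ';') \ {ε} = { ';' }
In T → A T -: A is followed by T '-', add FIRST(T '-') \ {ε} = { '-', ';', 'num' }

Taking the union: FOLLOW(A) = { '-', ';', 'num' }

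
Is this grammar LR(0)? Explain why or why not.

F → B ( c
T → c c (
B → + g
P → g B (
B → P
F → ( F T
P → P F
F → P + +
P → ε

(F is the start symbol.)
No. Shift-reduce conflict between [P → .] and [B → . + g]

A grammar is LR(0) if no state in the canonical LR(0) collection has:
  - both a shift item (dot before a terminal) and a complete item (shift-reduce conflict), or
  - two or more complete items (reduce-reduce conflict; the accept item [F' → F .] counts as a complete item here).

Augment with F' → F and build the canonical LR(0) collection (I0 = CLOSURE({[F' → . F]}), then GOTO on every symbol after a dot until no new states appear). It has 21 states:
  I0: { [B → . + g], [B → . P], [F → . ( F T], [F → . B ( c], [F → . P + +], [F' → . F], [P → . P F], [P → . g B (], [P → .] }  — shift, reduce
  I1: { [B → . + g], [B → . P], [F → ( . F T], [F → . ( F T], [F → . B ( c], [F → . P + +], [P → . P F], [P → . g B (], [P → .] }  — shift, reduce
  I2: { [B → + . g] }  — shift
  I3: { [F → B . ( c] }  — shift
  I4: { [F' → F .] }  — accept
  I5: { [B → . + g], [B → . P], [B → P .], [F → . ( F T], [F → . B ( c], [F → . P + +], [F → P . + +], [P → . P F], [P → . g B (], [P → .], [P → P . F] }  — shift, 2 reduces
  I6: { [B → . + g], [B → . P], [P → . P F], [P → . g B (], [P → .], [P → g . B (] }  — shift, reduce
  I7: { [P → g B . (] }  — shift
  I8: { [B → . + g], [B → . P], [B → P .], [F → . ( F T], [F → . B ( c], [F → . P + +], [P → . P F], [P → . g B (], [P → .], [P → P . F] }  — shift, 2 reduces
  I9: { [P → P F .] }  — reduce
  I10: { [P → g B ( .] }  — reduce
  I11: { [B → + . g], [F → P + . +] }  — shift
  I12: { [F → P + + .] }  — reduce
  I13: { [B → + g .] }  — reduce
  I14: { [F → B ( . c] }  — shift
  I15: { [F → B ( c .] }  — reduce
  I16: { [F → ( F . T], [T → . c c (] }  — shift
  I17: { [F → ( F T .] }  — reduce
  I18: { [T → c . c (] }  — shift
  I19: { [T → c c . (] }  — shift
  I20: { [T → c c ( .] }  — reduce

Conflict in state I0:
  Shift-reduce conflict between [P → .] and [B → . + g]
So the grammar is NOT LR(0).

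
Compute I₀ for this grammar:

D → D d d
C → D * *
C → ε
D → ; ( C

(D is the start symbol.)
First, augment the grammar with D' → D
I₀ = CLOSURE({ [D' → . D] }):
  [D' → . D] has the dot before D: add [D → . D d d], [D → . ; ( C]
No further items can be added.

I₀ = { [D → . ; ( C], [D → . D d d], [D' → . D] }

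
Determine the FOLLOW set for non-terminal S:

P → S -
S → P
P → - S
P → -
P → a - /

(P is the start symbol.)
{ $, '-' }

To compute FOLLOW(S), find every occurrence of S on a right-hand side N → α S β: add FIRST(β) \ {ε}, and if β is empty or nullable also add FOLLOW(N). Iterate to a fixed point.

In P → S -: S is followed by '-', add FIRST('-') \ {ε} = { '-' }
In P → - S: S is at the end, add FOLLOW(P)

The FOLLOW sets referred to above (computed the same way, to a fixed point):
  FOLLOW(P) = { $, '-' }

Taking the union: FOLLOW(S) = { $, '-' }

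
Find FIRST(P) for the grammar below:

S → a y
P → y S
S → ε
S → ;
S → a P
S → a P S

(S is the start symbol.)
{ 'y' }

To compute FIRST(P), examine every production with P on the left-hand side, reading each right-hand side left to right until a non-nullable symbol is reached.

From P → y S:
  - y is a terminal: add 'y' and stop

Collecting: FIRST(P) = { 'y' }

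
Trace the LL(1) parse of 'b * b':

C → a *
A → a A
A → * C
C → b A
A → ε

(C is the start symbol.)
Stack is shown with the top on the left.

Stack  Input    Action
----------------------
C $    b * b $  output C → b A
b A $  b * b $  match 'b'
A $    * b $    output A → * C
* C $  * b $    match '*'
C $    b $      output C → b A
b A $  b $      match 'b'
A $    $        output A → ε
$      $        accept

The string is accepted.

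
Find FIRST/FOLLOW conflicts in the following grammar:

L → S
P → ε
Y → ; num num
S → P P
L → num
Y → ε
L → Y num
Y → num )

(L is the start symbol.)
Nullable non-terminals: L, P, S, Y.
FIRST sets used below: FIRST(S) = { ε }, FIRST(Y) = { ';', 'num', ε }

L: nullable alternative(s) L → S; FOLLOW(L) = { $ }
  L → S: FIRST \ {ε} = { } — this is the only nullable alternative, skip
  L → num: FIRST \ {ε} = { 'num' } — disjoint from FOLLOW(L)
  L → Y num: FIRST \ {ε} = { ';', 'num' } — disjoint from FOLLOW(L)
P has a nullable alternative but only one production, so nothing to check.
S has a nullable alternative but only one production, so nothing to check.

Y: nullable alternative(s) Y → ε; FOLLOW(Y) = { 'num' }
  Y → ; num num: FIRST \ {ε} = { ';' } — disjoint from FOLLOW(Y)
  Y → ε: FIRST \ {ε} = { } — this is the only nullable alternative, skip
  Y → num ): FIRST \ {ε} = { 'num' } — overlaps FOLLOW(Y) on { 'num' }: CONFLICT

So the grammar has 1 FIRST/FOLLOW conflict (marked CONFLICT above).

Answer: Yes. Y → num ')' with FOLLOW(Y) on { 'num' }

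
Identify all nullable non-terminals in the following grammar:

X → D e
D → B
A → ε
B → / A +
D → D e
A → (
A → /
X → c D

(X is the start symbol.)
A non-terminal is nullable if it can derive ε (the empty string): either it has an ε-production, or it has a production whose right-hand side consists entirely of nullable non-terminals.

ε-productions: A → ε
So A is immediately nullable.
No further non-terminal can be added: every production for the remaining non-terminals contains a terminal or a non-nullable non-terminal.
Nullable = { 'A' }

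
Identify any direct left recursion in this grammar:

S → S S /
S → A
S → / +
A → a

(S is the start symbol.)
Yes, S is left-recursive

Direct left recursion occurs when N → N α for some non-terminal N (the right-hand side begins with the left-hand side itself).

S → S S /: LEFT RECURSIVE (starts with S)
S → A: starts with A
S → / +: starts with '/'
A → a: starts with a

The grammar has direct left recursion on: S.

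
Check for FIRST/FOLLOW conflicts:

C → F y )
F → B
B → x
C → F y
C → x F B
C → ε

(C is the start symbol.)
No FIRST/FOLLOW conflicts.

A FIRST/FOLLOW conflict occurs when a non-terminal N has a nullable alternative N → β (β ⇒* ε) and another alternative N → α with FIRST(α) ∩ FOLLOW(N) ≠ ∅: on such a lookahead the parser cannot decide between expanding α and letting N vanish via β.

Nullable non-terminals: C.
FIRST sets used below: FIRST(F) = { 'x' }

C: nullable alternative(s) C → ε; FOLLOW(C) = { $ }
  C → F y ): FIRST \ {ε} = { 'x' } — disjoint from FOLLOW(C)
  C → F y: FIRST \ {ε} = { 'x' } — disjoint from FOLLOW(C)
  C → x F B: FIRST \ {ε} = { 'x' } — disjoint from FOLLOW(C)
  C → ε: FIRST \ {ε} = { } — this is the only nullable alternative, skip

B, F have no nullable alternative, so no FIRST/FOLLOW check is needed there.

No FIRST/FOLLOW conflicts found.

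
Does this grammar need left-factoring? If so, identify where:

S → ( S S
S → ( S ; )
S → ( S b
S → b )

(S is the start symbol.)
Left-factoring is needed when two productions for the same non-terminal
share a common prefix on the right-hand side.

Productions for S:
  S → ( S S
  S → ( S ; )
  S → ( S b
  S → b )

Found common prefix '( S' in productions for S

Answer: Yes, S has productions with common prefix '( S'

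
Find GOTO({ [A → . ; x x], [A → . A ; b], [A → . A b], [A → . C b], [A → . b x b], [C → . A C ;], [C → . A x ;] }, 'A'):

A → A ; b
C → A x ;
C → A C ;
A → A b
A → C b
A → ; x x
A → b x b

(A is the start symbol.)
{ [A → . ; x x], [A → . A ; b], [A → . A b], [A → . C b], [A → . b x b], [A → A . ; b], [A → A . b], [C → . A C ;], [C → . A x ;], [C → A . C ;], [C → A . x ;] }

GOTO(I, 'A') = CLOSURE({ [A → αX.β] : [A → α.Xβ] ∈ I, X = 'A' })

Items with dot before 'A', with the dot advanced:
  [A → . A ; b] → [A → A . ; b]
  [A → . A b] → [A → A . b]
  [C → . A C ;] → [C → A . C ;]
  [C → . A x ;] → [C → A . x ;]
Closure of the advanced items:
  [C → A . C ;] has the dot before C: add [C → . A x ;], [C → . A C ;]
  [C → . A x ;] has the dot before A: add [A → . A ; b], [A → . A b], [A → . C b], [A → . ; x x], [A → . b x b]

GOTO = { [A → . ; x x], [A → . A ; b], [A → . A b], [A → . C b], [A → . b x b], [A → A . ; b], [A → A . b], [C → . A C ;], [C → . A x ;], [C → A . C ;], [C → A . x ;] }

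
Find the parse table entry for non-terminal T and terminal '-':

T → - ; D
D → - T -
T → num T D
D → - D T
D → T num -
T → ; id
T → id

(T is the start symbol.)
To find M[T, '-'], we find productions for T where '-' is in the predict set (PREDICT(N → α) = (FIRST(α) \ {ε}) ∪ (FOLLOW(N) if α ⇒* ε)).

T → - ; D: PREDICT = { '-' }
  '-' is in predict set, so this production goes in M[T, '-']
T → num T D: PREDICT = { 'num' }
T → ; id: PREDICT = { ';' }
T → id: PREDICT = { 'id' }

M[T, '-'] = T → - ; D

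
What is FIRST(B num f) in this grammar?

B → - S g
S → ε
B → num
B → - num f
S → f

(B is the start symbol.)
FIRST sets of the non-terminals involved (from the grammar, by fixed-point iteration):
  FIRST(B) = { '-', 'num' }

To compute FIRST(B num f), process the symbols left to right:
Symbol B is a non-terminal. Add FIRST(B) \ {ε} = { '-', 'num' }
B is not nullable (ε ∉ FIRST(B)), so stop here.
FIRST(B num f) = { '-', 'num' }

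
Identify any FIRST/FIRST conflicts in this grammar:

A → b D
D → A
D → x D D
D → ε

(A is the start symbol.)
No FIRST/FIRST conflicts.

A FIRST/FIRST conflict occurs when two productions N → α and N → β for the same non-terminal have FIRST(α) ∩ FIRST(β) ≠ ∅ (with ε ∈ FIRST of a nullable right-hand side, so two nullable alternatives also conflict).

FIRST sets of the non-terminals at (or reachable through a nullable prefix from) the front of some alternative:
  FIRST(A) = { 'b' }

Productions for D:
  D → A: FIRST = { 'b' }
  D → x D D: FIRST = { 'x' }
  D → ε: FIRST = { ε }
A has only one production, so no FIRST/FIRST conflict is possible there.

All alternatives of each non-terminal have pairwise disjoint FIRST sets.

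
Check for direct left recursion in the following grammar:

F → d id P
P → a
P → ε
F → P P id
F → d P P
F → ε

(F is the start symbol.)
F → d id P: starts with d
P → a: starts with a
P → ε: starts with ε
F → P P id: starts with P
F → d P P: starts with d
F → ε: starts with ε

No direct left recursion found.

Answer: No direct left recursion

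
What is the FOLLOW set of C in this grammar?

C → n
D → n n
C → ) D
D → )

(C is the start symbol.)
{ $ }

To compute FOLLOW(C), find every occurrence of C on a right-hand side N → α C β: add FIRST(β) \ {ε}, and if β is empty or nullable also add FOLLOW(N). Iterate to a fixed point.

C is the start symbol, so $ ∈ FOLLOW(C).
C does not occur on any right-hand side.

Taking the union: FOLLOW(C) = { $ }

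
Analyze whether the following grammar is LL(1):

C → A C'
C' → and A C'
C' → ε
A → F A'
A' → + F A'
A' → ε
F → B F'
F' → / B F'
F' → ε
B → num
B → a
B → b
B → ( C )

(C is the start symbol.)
Yes, the grammar is LL(1).

Relevant sets:
  FOLLOW(C') = { $, ')' }
  FOLLOW(A') = { $, ')', 'and' }
  FOLLOW(F') = { $, ')', '+', 'and' }

For C':
  PREDICT(C' → and A C') = { 'and' }
  PREDICT(C' → ε) = { $, ')' }
For A':
  PREDICT(A' → '+' F A') = { '+' }
  PREDICT(A' → ε) = { $, ')', 'and' }
For F':
  PREDICT(F' → '/' B F') = { '/' }
  PREDICT(F' → ε) = { $, ')', '+', 'and' }
For B:
  PREDICT(B → num) = { 'num' }
  PREDICT(B → a) = { 'a' }
  PREDICT(B → b) = { 'b' }
  PREDICT(B → '(' C ')') = { '(' }
C, A, F have a single production, so nothing to check there.

All predict sets are disjoint. The grammar IS LL(1).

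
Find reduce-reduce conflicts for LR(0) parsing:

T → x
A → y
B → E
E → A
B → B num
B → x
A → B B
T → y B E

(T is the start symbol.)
Yes — I10: [B → E .] vs [T → y B E .]

A reduce-reduce conflict occurs when an LR(0) state has two complete items [A → α .] and [B → β .] — both call for a reduction, and with no lookahead the parser cannot choose between them.

Augment with T' → T and build the canonical LR(0) collection (I0 = CLOSURE({[T' → . T]}), then GOTO on every symbol after a dot until no new states appear). It has 12 states:
  I0: { [T → . x], [T → . y B E], [T' → . T] }  — shift
  I1: { [T' → T .] }  — accept
  I2: { [T → x .] }  — reduce
  I3: { [A → . B B], [A → . y], [B → . B num], [B → . E], [B → . x], [E → . A], [T → y . B E] }  — shift
  I4: { [E → A .] }  — reduce
  I5: { [A → . B B], [A → . y], [A → B . B], [B → . B num], [B → . E], [B → . x], [B → B . num], [E → . A], [T → y B . E] }  — shift
  I6: { [B → E .] }  — reduce
  I7: { [B → x .] }  — reduce
  I8: { [A → y .] }  — reduce
  I9: { [A → . B B], [A → . y], [A → B . B], [A → B B .], [B → . B num], [B → . E], [B → . x], [B → B . num], [E → . A] }  — shift, reduce
  I10: { [B → E .], [T → y B E .] }  — 2 reduces
  I11: { [B → B num .] }  — reduce

I10 contains complete items [B → E .], [T → y B E .] — reduce-reduce conflict.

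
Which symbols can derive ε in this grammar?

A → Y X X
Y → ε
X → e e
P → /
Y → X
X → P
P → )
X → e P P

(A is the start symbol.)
A non-terminal is nullable if it can derive ε (the empty string): either it has an ε-production, or it has a production whose right-hand side consists entirely of nullable non-terminals.

ε-productions: Y → ε
So Y is immediately nullable.
No further non-terminal can be added: every production for the remaining non-terminals contains a terminal or a non-nullable non-terminal.
Nullable = { 'Y' }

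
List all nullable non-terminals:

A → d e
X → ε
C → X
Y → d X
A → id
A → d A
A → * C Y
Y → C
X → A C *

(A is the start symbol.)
{ 'C', 'X', 'Y' }

A non-terminal is nullable if it can derive ε (the empty string): either it has an ε-production, or it has a production whose right-hand side consists entirely of nullable non-terminals.

ε-productions: X → ε
So X is immediately nullable.
C → X: every symbol on the right is nullable, so C is nullable too.
Y → C: every symbol on the right is nullable, so Y is nullable too.
No further non-terminal can be added: every production for the remaining non-terminals contains a terminal or a non-nullable non-terminal.
Nullable = { 'C', 'X', 'Y' }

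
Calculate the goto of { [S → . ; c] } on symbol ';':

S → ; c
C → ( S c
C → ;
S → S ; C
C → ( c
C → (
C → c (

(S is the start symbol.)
GOTO(I, ';') = CLOSURE({ [A → αX.β] : [A → α.Xβ] ∈ I, X = ';' })

Items with dot before ';', with the dot advanced:
  [S → . ; c] → [S → ; . c]
Closure adds nothing (no advanced item has the dot before a non-terminal).

GOTO = { [S → ; . c] }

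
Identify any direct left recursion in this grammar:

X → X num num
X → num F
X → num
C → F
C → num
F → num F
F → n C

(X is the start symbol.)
Direct left recursion occurs when N → N α for some non-terminal N (the right-hand side begins with the left-hand side itself).

X → X num num: LEFT RECURSIVE (starts with X)
X → num F: starts with num
X → num: starts with num
C → F: starts with F
C → num: starts with num
F → num F: starts with num
F → n C: starts with n

The grammar has direct left recursion on: X.

Answer: Yes, X is left-recursive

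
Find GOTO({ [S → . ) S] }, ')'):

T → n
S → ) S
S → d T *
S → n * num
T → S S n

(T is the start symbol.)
GOTO(I, ')') = CLOSURE({ [A → αX.β] : [A → α.Xβ] ∈ I, X = ')' })

Items with dot before ')', with the dot advanced:
  [S → . ) S] → [S → ) . S]
Closure of the advanced items:
  [S → ) . S] has the dot before S: add [S → . ) S], [S → . d T *], [S → . n * num]

GOTO = { [S → ) . S], [S → . ) S], [S → . d T *], [S → . n * num] }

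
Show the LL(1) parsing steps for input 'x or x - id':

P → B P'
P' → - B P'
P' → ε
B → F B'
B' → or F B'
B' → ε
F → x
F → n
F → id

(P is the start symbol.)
Stack is shown with the top on the left.

Stack         Input          Action
-----------------------------------
P $           x or x - id $  output P → B P'
B P' $        x or x - id $  output B → F B'
F B' P' $     x or x - id $  output F → x
x B' P' $     x or x - id $  match 'x'
B' P' $       or x - id $    output B' → or F B'
or F B' P' $  or x - id $    match 'or'
F B' P' $     x - id $       output F → x
x B' P' $     x - id $       match 'x'
B' P' $       - id $         output B' → ε
P' $          - id $         output P' → - B P'
- B P' $      - id $         match '-'
B P' $        id $           output B → F B'
F B' P' $     id $           output F → id
id B' P' $    id $           match 'id'
B' P' $       $              output B' → ε
P' $          $              output P' → ε
$             $              accept

The string is accepted.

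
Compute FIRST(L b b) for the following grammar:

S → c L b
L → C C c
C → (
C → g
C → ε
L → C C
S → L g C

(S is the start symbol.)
{ '(', 'b', 'c', 'g' }

FIRST sets of the non-terminals involved (from the grammar, by fixed-point iteration):
  FIRST(L) = { '(', 'c', 'g', ε }

To compute FIRST(L b b), process the symbols left to right:
Symbol L is a non-terminal. Add FIRST(L) \ {ε} = { '(', 'c', 'g' }
L is nullable (ε ∈ FIRST(L)), continue to the next symbol.
Symbol b is a terminal. Add 'b' and stop.
FIRST(L b b) = { '(', 'b', 'c', 'g' }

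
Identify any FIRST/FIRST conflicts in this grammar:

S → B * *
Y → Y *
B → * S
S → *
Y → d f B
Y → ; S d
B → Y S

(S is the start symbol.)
FIRST sets of the non-terminals at (or reachable through a nullable prefix from) the front of some alternative:
  FIRST(B) = { '*', ';', 'd' }
  FIRST(Y) = { ';', 'd' }

Productions for S:
  S → B * *: FIRST = { '*', ';', 'd' }
  S → *: FIRST = { '*' }
Productions for Y:
  Y → Y *: FIRST = { ';', 'd' }
  Y → d f B: FIRST = { 'd' }
  Y → ; S d: FIRST = { ';' }
Productions for B:
  B → * S: FIRST = { '*' }
  B → Y S: FIRST = { ';', 'd' }

Conflict for S: S → B * * and S → *
  Overlap: { '*' }
Conflict for Y: Y → Y * and Y → d f B
  Overlap: { 'd' }
Conflict for Y: Y → Y * and Y → ; S d
  Overlap: { ';' }

Answer: Yes. S → B '*' '*' / S → '*' on { '*' }; Y → Y '*' / Y → d f B on { 'd' }; Y → Y '*' / Y → ';' S d on { ';' }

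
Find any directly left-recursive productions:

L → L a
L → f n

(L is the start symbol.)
Direct left recursion occurs when N → N α for some non-terminal N (the right-hand side begins with the left-hand side itself).

L → L a: LEFT RECURSIVE (starts with L)
L → f n: starts with f

The grammar has direct left recursion on: L.

Answer: Yes, L is left-recursive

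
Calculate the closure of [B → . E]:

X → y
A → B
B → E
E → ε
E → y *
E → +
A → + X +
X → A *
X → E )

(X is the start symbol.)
To compute CLOSURE, for each item [A → α.Bβ] where B is a non-terminal, add [B → .γ] for all productions B → γ; repeat for the newly added items until nothing changes.

Start with: [B → . E]
  [B → . E] has the dot before E: add [E → .], [E → . y *], [E → . +]
No further items can be added.

CLOSURE = { [B → . E], [E → . +], [E → . y *], [E → .] }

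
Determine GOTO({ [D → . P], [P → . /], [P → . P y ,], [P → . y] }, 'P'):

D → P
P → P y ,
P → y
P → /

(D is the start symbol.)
GOTO(I, 'P') = CLOSURE({ [A → αX.β] : [A → α.Xβ] ∈ I, X = 'P' })

Items with dot before 'P', with the dot advanced:
  [D → . P] → [D → P .]
  [P → . P y ,] → [P → P . y ,]
Closure adds nothing (no advanced item has the dot before a non-terminal).

GOTO = { [D → P .], [P → P . y ,] }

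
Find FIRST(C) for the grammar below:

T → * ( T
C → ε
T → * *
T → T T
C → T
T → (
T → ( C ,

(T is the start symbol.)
To compute FIRST(C), examine every production with C on the left-hand side, reading each right-hand side left to right until a non-nullable symbol is reached.

FIRST sets of the other non-terminals involved (by the same procedure, iterated to a fixed point):
  FIRST(T) = { '(', '*' }

From C → ε:
  - ε-production, so ε ∈ FIRST(C)
From C → T:
  - T is a non-terminal: add FIRST(T) \ {ε} = { '(', '*' }
    T is not nullable, so stop

Collecting: FIRST(C) = { '(', '*', ε }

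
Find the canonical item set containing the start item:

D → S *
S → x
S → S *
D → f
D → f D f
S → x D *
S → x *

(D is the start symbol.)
{ [D → . S *], [D → . f D f], [D → . f], [D' → . D], [S → . S *], [S → . x *], [S → . x D *], [S → . x] }

First, augment the grammar with D' → D
I₀ = CLOSURE({ [D' → . D] }):
  [D' → . D] has the dot before D: add [D → . S *], [D → . f], [D → . f D f]
  [D → . S *] has the dot before S: add [S → . x], [S → . S *], [S → . x D *], [S → . x *]
No further items can be added.

I₀ = { [D → . S *], [D → . f D f], [D → . f], [D' → . D], [S → . S *], [S → . x *], [S → . x D *], [S → . x] }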